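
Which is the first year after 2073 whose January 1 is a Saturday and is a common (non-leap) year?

2078

Jan 1 advances by 2 weekdays after a leap year and by 1 after a common year.
2073: Jan 1 is Sunday.
2074: Monday
2075: Tuesday
2076: Wednesday (leap)
2077: Friday
2078: Saturday
2078 begins on a Saturday and is a common year.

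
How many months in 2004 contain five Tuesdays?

A month of length L has five Tuesdays iff its first Tuesday is on day ≤ L−28 (so day 1–3 in a 31-day month, 1–2 in a 30-day month, day 1 in a leap February).
Checking each month of 2004: Jan starts Thu (31d); Feb starts Sun (29d); Mar starts Mon (31d) ✓; Apr starts Thu (30d); May starts Sat (31d); Jun starts Tue (30d) ✓; Jul starts Thu (31d); Aug starts Sun (31d) ✓; Sep starts Wed (30d); Oct starts Fri (31d); Nov starts Mon (30d) ✓; Dec starts Wed (31d).
Five-Tuesday months: March, June, August, November → 4.

4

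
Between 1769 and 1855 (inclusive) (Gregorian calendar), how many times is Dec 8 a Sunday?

Track Dec 8's weekday year by year (advancing +1, or +2 across a Feb 29):
  1769: Fri  1770: Sat (+1)  1771: Sun (+1) ✓  1772: Tue (+2)  1773: Wed (+1)
  1774: Thu (+1)  1775: Fri (+1)  1776: Sun (+2) ✓  1777: Mon (+1)  1778: Tue (+1)
  1779: Wed (+1)  1780: Fri (+2)  1781: Sat (+1)  1782: Sun (+1) ✓  … (59 more years) …
  1842: Thu (+1)  1843: Fri (+1)  1844: Sun (+2) ✓  1845: Mon (+1)  1846: Tue (+1)
  1847: Wed (+1)  1848: Fri (+2)  1849: Sat (+1)  1850: Sun (+1) ✓  1851: Mon (+1)
  1852: Wed (+2)  1853: Thu (+1)  1854: Fri (+1)  1855: Sat (+1)
Sunday years: 1771, 1776, 1782, 1793, 1799, 1805, 1811, 1816, 1822, 1833, 1839, 1844, 1850 — 13 in total.

13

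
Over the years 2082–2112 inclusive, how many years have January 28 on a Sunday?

3

Track January 28's weekday year by year (advancing +1, or +2 across a Feb 29):
  2082: Wed  2083: Thu (+1)  2084: Fri (+1)  2085: Sun (+2) ✓  2086: Mon (+1)
  2087: Tue (+1)  2088: Wed (+1)  2089: Fri (+2)  2090: Sat (+1)  2091: Sun (+1) ✓
  2092: Mon (+1)  2093: Wed (+2)  2094: Thu (+1)  2095: Fri (+1)  … (3 more years) …
  2099: Wed (+1)  2100: Thu (+1)  2101: Fri (+1)  2102: Sat (+1)  2103: Sun (+1) ✓
  2104: Mon (+1)  2105: Wed (+2)  2106: Thu (+1)  2107: Fri (+1)  2108: Sat (+1)
  2109: Mon (+2)  2110: Tue (+1)  2111: Wed (+1)  2112: Thu (+1)
Sunday years: 2085, 2091, 2103 — 3 in total.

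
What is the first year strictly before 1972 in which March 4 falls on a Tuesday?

1969

From one year to the next, a fixed date's weekday advances by 1, or by 2 when a Feb 29 lies between the two dates.
1972: March 4 is Saturday.
1971: Thursday (−2)
1970: Wednesday (−1)
1969: Tuesday (−1)
March 4 falls on a Tuesday in 1969.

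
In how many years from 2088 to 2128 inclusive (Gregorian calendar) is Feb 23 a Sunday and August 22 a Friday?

Check each year's weekday for Feb 23 and August 22:
  2088: Mon/Sun  2089: Wed/Mon  2090: Thu/Tue  2091: Fri/Wed  2092: Sat/Fri  2093: Mon/Sat  2094: Tue/Sun  2095: Wed/Mon  2096: Thu/Wed  2097: Sat/Thu  2098: Sun/Fri ✓  2099: Mon/Sat  2100: Tue/Sun  2101: Wed/Mon  …(13 more)…  2115: Sat/Thu  2116: Sun/Sat  2117: Tue/Sun  2118: Wed/Mon  2119: Thu/Tue  2120: Fri/Thu  2121: Sun/Fri ✓  2122: Mon/Sat  2123: Tue/Sun  2124: Wed/Tue  2125: Fri/Wed  2126: Sat/Thu  2127: Sun/Fri ✓  2128: Mon/Sun
Both conditions hold in: 2098, 2110, 2121, 2127 — 4.

4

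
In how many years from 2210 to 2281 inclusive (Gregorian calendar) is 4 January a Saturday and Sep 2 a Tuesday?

Check each year's weekday for 4 January and Sep 2:
  2210: Thu/Sun  2211: Fri/Mon  2212: Sat/Wed  2213: Mon/Thu  2214: Tue/Fri  2215: Wed/Sat  2216: Thu/Mon  2217: Sat/Tue ✓  2218: Sun/Wed  2219: Mon/Thu  2220: Tue/Sat  2221: Thu/Sun  2222: Fri/Mon  2223: Sat/Tue ✓  …(44 more)…  2268: Sat/Wed  2269: Mon/Thu  2270: Tue/Fri  2271: Wed/Sat  2272: Thu/Mon  2273: Sat/Tue ✓  2274: Sun/Wed  2275: Mon/Thu  2276: Tue/Sat  2277: Thu/Sun  2278: Fri/Mon  2279: Sat/Tue ✓  2280: Sun/Thu  2281: Tue/Fri
Both conditions hold in: 2217, 2223, 2234, 2245, 2251, 2262, 2273, 2279 — 8.

8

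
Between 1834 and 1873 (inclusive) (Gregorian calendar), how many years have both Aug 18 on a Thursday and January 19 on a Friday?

0

Check each year's weekday for Aug 18 and January 19:
  1834: Mon/Sun  1835: Tue/Mon  1836: Thu/Tue  1837: Fri/Thu  1838: Sat/Fri  1839: Sun/Sat  1840: Tue/Sun  1841: Wed/Tue  1842: Thu/Wed  1843: Fri/Thu  1844: Sun/Fri  1845: Mon/Sun  1846: Tue/Mon  1847: Wed/Tue  …(12 more)…  1860: Sat/Thu  1861: Sun/Sat  1862: Mon/Sun  1863: Tue/Mon  1864: Thu/Tue  1865: Fri/Thu  1866: Sat/Fri  1867: Sun/Sat  1868: Tue/Sun  1869: Wed/Tue  1870: Thu/Wed  1871: Fri/Thu  1872: Sun/Fri  1873: Mon/Sun
Both conditions hold in: no year — 0.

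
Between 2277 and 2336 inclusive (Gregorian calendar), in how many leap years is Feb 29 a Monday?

Leap years in 2277–2336: 14 of them.
Feb 29 weekday advances by 5 (mod 7) from one leap year to the next four years later (or differs when a century non-leap intervenes).
Leap-day weekdays: 2280:Sun 2284:Fri 2288:Wed 2292:Mon✓ 2296:Sat 2304:Mon✓ 2308:Sat 2312:Thu 2316:Tue 2320:Sun 2324:Fri 2328:Wed 2332:Mon✓ 2336:Sat
Monday: 2292, 2304, 2332 → 3.

3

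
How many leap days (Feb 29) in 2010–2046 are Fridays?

Leap years in 2010–2046: 9 of them.
Feb 29 weekday advances by 5 (mod 7) from one leap year to the next four years later (or differs when a century non-leap intervenes).
Leap-day weekdays: 2012:Wed 2016:Mon 2020:Sat 2024:Thu 2028:Tue 2032:Sun 2036:Fri✓ 2040:Wed 2044:Mon
Friday: 2036 → 1.

1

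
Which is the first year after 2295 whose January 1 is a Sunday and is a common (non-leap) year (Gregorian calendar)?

2299

Jan 1 advances by 2 weekdays after a leap year and by 1 after a common year.
2295: Jan 1 is Tuesday.
2296: Wednesday (leap)
2297: Friday
2298: Saturday
2299: Sunday
2299 begins on a Sunday and is a common year.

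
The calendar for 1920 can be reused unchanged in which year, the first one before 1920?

Two years share a calendar iff Jan 1 falls on the same weekday and both are leap or both are common. 1920: Jan 1 is Thursday, leap year.
1919: Jan 1 Wednesday, common
1918: Jan 1 Tuesday, common
1917: Jan 1 Monday, common
1916: Jan 1 Saturday, leap
1915: Jan 1 Friday, common
1914: Jan 1 Thursday, common
1913: Jan 1 Wednesday, common
1912: Jan 1 Monday, leap
1911: Jan 1 Sunday, common
1910: Jan 1 Saturday, common
1909: Jan 1 Friday, common
1908: Jan 1 Wednesday, leap
1907: Jan 1 Tuesday, common
1906: Jan 1 Monday, common
1905: Jan 1 Sunday, common
1904: Jan 1 Friday, leap
1903: Jan 1 Thursday, common
1902: Jan 1 Wednesday, common
1901: Jan 1 Tuesday, common
1900: Jan 1 Monday, common
1899: Jan 1 Sunday, common
1898: Jan 1 Saturday, common
1897: Jan 1 Friday, common
1896: Jan 1 Wednesday, leap
1895: Jan 1 Tuesday, common
1894: Jan 1 Monday, common
1893: Jan 1 Sunday, common
1892: Jan 1 Friday, leap
1891: Jan 1 Thursday, common
1890: Jan 1 Wednesday, common
1889: Jan 1 Tuesday, common
1888: Jan 1 Sunday, leap
1887: Jan 1 Saturday, common
1886: Jan 1 Friday, common
1885: Jan 1 Thursday, common
1884: Jan 1 Tuesday, leap
1883: Jan 1 Monday, common
1882: Jan 1 Sunday, common
1881: Jan 1 Saturday, common
1880: Jan 1 Thursday, leap
1880 matches on both conditions.

1880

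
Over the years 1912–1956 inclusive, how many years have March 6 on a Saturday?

7

Track March 6's weekday year by year (advancing +1, or +2 across a Feb 29):
  1912: Wed  1913: Thu (+1)  1914: Fri (+1)  1915: Sat (+1) ✓  1916: Mon (+2)
  1917: Tue (+1)  1918: Wed (+1)  1919: Thu (+1)  1920: Sat (+2) ✓  1921: Sun (+1)
  1922: Mon (+1)  1923: Tue (+1)  1924: Thu (+2)  1925: Fri (+1)  … (17 more years) …
  1943: Sat (+1) ✓  1944: Mon (+2)  1945: Tue (+1)  1946: Wed (+1)  1947: Thu (+1)
  1948: Sat (+2) ✓  1949: Sun (+1)  1950: Mon (+1)  1951: Tue (+1)  1952: Thu (+2)
  1953: Fri (+1)  1954: Sat (+1) ✓  1955: Sun (+1)  1956: Tue (+2)
Saturday years: 1915, 1920, 1926, 1937, 1943, 1948, 1954 — 7 in total.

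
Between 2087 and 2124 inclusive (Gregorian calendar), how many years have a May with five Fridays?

May has 31 days; it has five Fridays when Friday falls among the first (month-length − 28) days — i.e. when May 1 is one of Friday/Thursday/Wednesday.
May 1 by year: 2087:Thu✓ 2088:Sat 2089:Sun 2090:Mon 2091:Tue 2092:Thu✓ 2093:Fri✓ 2094:Sat 2095:Sun 2096:Tue 2097:Wed✓ 2098:Thu✓ 2099:Fri✓ 2100:Sat 2101:Sun …(8 more)… 2110:Thu✓ 2111:Fri✓ 2112:Sun 2113:Mon 2114:Tue 2115:Wed✓ 2116:Fri✓ 2117:Sat 2118:Sun 2119:Mon 2120:Wed✓ 2121:Thu✓ 2122:Fri✓ 2123:Sat 2124:Mon
Years with five Fridays: 2087, 2092, 2093, 2097, 2098, 2099, 2104, 2105, 2109, 2110, 2111, 2115, 2116, 2120, 2121, 2122 → 16.

16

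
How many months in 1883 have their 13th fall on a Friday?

2

Check the 13th of each month of 1883: Jan 13: Sat, Feb 13: Tue, Mar 13: Tue, Apr 13: Fri, May 13: Sun, Jun 13: Wed, Jul 13: Fri, Aug 13: Mon, Sep 13: Thu, Oct 13: Sat, Nov 13: Tue, Dec 13: Thu.
Friday occurs in April, July — 2 months.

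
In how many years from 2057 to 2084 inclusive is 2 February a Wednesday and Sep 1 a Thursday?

Check each year's weekday for 2 February and Sep 1:
  2057: Fri/Sat  2058: Sat/Sun  2059: Sun/Mon  2060: Mon/Wed  2061: Wed/Thu ✓  2062: Thu/Fri  2063: Fri/Sat  2064: Sat/Mon  2065: Mon/Tue  2066: Tue/Wed  2067: Wed/Thu ✓  2068: Thu/Sat  2069: Sat/Sun  2070: Sun/Mon  2071: Mon/Tue  2072: Tue/Thu  2073: Thu/Fri  2074: Fri/Sat  2075: Sat/Sun  2076: Sun/Tue  2077: Tue/Wed  2078: Wed/Thu ✓  2079: Thu/Fri  2080: Fri/Sun  2081: Sun/Mon  2082: Mon/Tue  2083: Tue/Wed  2084: Wed/Fri
Both conditions hold in: 2061, 2067, 2078 — 3.

3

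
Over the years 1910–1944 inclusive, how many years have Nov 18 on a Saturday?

6

Track Nov 18's weekday year by year (advancing +1, or +2 across a Feb 29):
  1910: Fri  1911: Sat (+1) ✓  1912: Mon (+2)  1913: Tue (+1)  1914: Wed (+1)
  1915: Thu (+1)  1916: Sat (+2) ✓  1917: Sun (+1)  1918: Mon (+1)  1919: Tue (+1)
  1920: Thu (+2)  1921: Fri (+1)  1922: Sat (+1) ✓  1923: Sun (+1)  … (7 more years) …
  1931: Wed (+1)  1932: Fri (+2)  1933: Sat (+1) ✓  1934: Sun (+1)  1935: Mon (+1)
  1936: Wed (+2)  1937: Thu (+1)  1938: Fri (+1)  1939: Sat (+1) ✓  1940: Mon (+2)
  1941: Tue (+1)  1942: Wed (+1)  1943: Thu (+1)  1944: Sat (+2) ✓
Saturday years: 1911, 1916, 1922, 1933, 1939, 1944 — 6 in total.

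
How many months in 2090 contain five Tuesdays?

A month of length L has five Tuesdays iff its first Tuesday is on day ≤ L−28 (so day 1–3 in a 31-day month, 1–2 in a 30-day month, day 1 in a leap February).
Checking each month of 2090: Jan starts Sun (31d) ✓; Feb starts Wed (28d); Mar starts Wed (31d); Apr starts Sat (30d); May starts Mon (31d) ✓; Jun starts Thu (30d); Jul starts Sat (31d); Aug starts Tue (31d) ✓; Sep starts Fri (30d); Oct starts Sun (31d) ✓; Nov starts Wed (30d); Dec starts Fri (31d).
Five-Tuesday months: January, May, August, October → 4.

4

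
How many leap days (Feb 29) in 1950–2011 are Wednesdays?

Leap years in 1950–2011: 15 of them.
Feb 29 weekday advances by 5 (mod 7) from one leap year to the next four years later (or differs when a century non-leap intervenes).
Leap-day weekdays: 1952:Fri 1956:Wed✓ 1960:Mon 1964:Sat 1968:Thu 1972:Tue 1976:Sun 1980:Fri 1984:Wed✓ 1988:Mon 1992:Sat 1996:Thu 2000:Tue 2004:Sun 2008:Fri
Wednesday: 1956, 1984 → 2.

2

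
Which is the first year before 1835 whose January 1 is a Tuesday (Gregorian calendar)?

1833

Jan 1 advances by 2 weekdays after a leap year and by 1 after a common year.
1835: Jan 1 is Thursday.
1834: Wednesday
1833: Tuesday
1833 begins on a Tuesday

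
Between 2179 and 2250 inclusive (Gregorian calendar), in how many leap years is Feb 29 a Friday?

2

Leap years in 2179–2250: 17 of them.
Feb 29 weekday advances by 5 (mod 7) from one leap year to the next four years later (or differs when a century non-leap intervenes).
Leap-day weekdays: 2180:Tue 2184:Sun 2188:Fri✓ 2192:Wed 2196:Mon 2204:Wed 2208:Mon 2212:Sat 2216:Thu 2220:Tue 2224:Sun 2228:Fri✓ 2232:Wed 2236:Mon 2240:Sat 2244:Thu 2248:Tue
Friday: 2188, 2228 → 2.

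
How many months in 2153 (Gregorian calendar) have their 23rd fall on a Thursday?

1

Check the 23rd of each month of 2153: Jan 23: Tue, Feb 23: Fri, Mar 23: Fri, Apr 23: Mon, May 23: Wed, Jun 23: Sat, Jul 23: Mon, Aug 23: Thu, Sep 23: Sun, Oct 23: Tue, Nov 23: Fri, Dec 23: Sun.
Thursday occurs in August — 1 month.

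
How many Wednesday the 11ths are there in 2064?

Check the 11th of each month of 2064: Jan 11: Fri, Feb 11: Mon, Mar 11: Tue, Apr 11: Fri, May 11: Sun, Jun 11: Wed, Jul 11: Fri, Aug 11: Mon, Sep 11: Thu, Oct 11: Sat, Nov 11: Tue, Dec 11: Thu.
Wednesday occurs in June — 1 month.

1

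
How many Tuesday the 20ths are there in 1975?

Check the 20th of each month of 1975: Jan 20: Mon, Feb 20: Thu, Mar 20: Thu, Apr 20: Sun, May 20: Tue, Jun 20: Fri, Jul 20: Sun, Aug 20: Wed, Sep 20: Sat, Oct 20: Mon, Nov 20: Thu, Dec 20: Sat.
Tuesday occurs in May — 1 month.

1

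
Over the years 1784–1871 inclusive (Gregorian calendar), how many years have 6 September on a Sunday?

13

Track 6 September's weekday year by year (advancing +1, or +2 across a Feb 29):
  1784: Mon  1785: Tue (+1)  1786: Wed (+1)  1787: Thu (+1)  1788: Sat (+2)
  1789: Sun (+1) ✓  1790: Mon (+1)  1791: Tue (+1)  1792: Thu (+2)  1793: Fri (+1)
  1794: Sat (+1)  1795: Sun (+1) ✓  1796: Tue (+2)  1797: Wed (+1)  … (60 more years) …
  1858: Mon (+1)  1859: Tue (+1)  1860: Thu (+2)  1861: Fri (+1)  1862: Sat (+1)
  1863: Sun (+1) ✓  1864: Tue (+2)  1865: Wed (+1)  1866: Thu (+1)  1867: Fri (+1)
  1868: Sun (+2) ✓  1869: Mon (+1)  1870: Tue (+1)  1871: Wed (+1)
Sunday years: 1789, 1795, 1801, 1807, 1812, 1818, 1829, 1835, 1840, 1846, 1857, 1863, 1868 — 13 in total.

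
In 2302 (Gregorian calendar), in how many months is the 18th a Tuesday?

3

Check the 18th of each month of 2302: Jan 18: Sat, Feb 18: Tue, Mar 18: Tue, Apr 18: Fri, May 18: Sun, Jun 18: Wed, Jul 18: Fri, Aug 18: Mon, Sep 18: Thu, Oct 18: Sat, Nov 18: Tue, Dec 18: Thu.
Tuesday occurs in February, March, November — 3 months.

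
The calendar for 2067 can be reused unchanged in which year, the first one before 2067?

Two years share a calendar iff Jan 1 falls on the same weekday and both are leap or both are common. 2067: Jan 1 is Saturday, common year.
2066: Jan 1 Friday, common
2065: Jan 1 Thursday, common
2064: Jan 1 Tuesday, leap
2063: Jan 1 Monday, common
2062: Jan 1 Sunday, common
2061: Jan 1 Saturday, common
2061 matches on both conditions.

2061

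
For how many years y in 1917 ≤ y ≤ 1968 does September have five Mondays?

September has 30 days; it has five Mondays when Monday falls among the first (month-length − 28) days — i.e. when September 1 is one of Monday/Sunday.
September 1 by year: 1917:Sat 1918:Sun✓ 1919:Mon✓ 1920:Wed 1921:Thu 1922:Fri 1923:Sat 1924:Mon✓ 1925:Tue 1926:Wed 1927:Thu 1928:Sat 1929:Sun✓ 1930:Mon✓ 1931:Tue …(22 more)… 1954:Wed 1955:Thu 1956:Sat 1957:Sun✓ 1958:Mon✓ 1959:Tue 1960:Thu 1961:Fri 1962:Sat 1963:Sun✓ 1964:Tue 1965:Wed 1966:Thu 1967:Fri 1968:Sun✓
Years with five Mondays: 1918, 1919, 1924, 1929, 1930, 1935, 1940, 1941, 1946, 1947, 1952, 1957, 1958, 1963, 1968 → 15.

15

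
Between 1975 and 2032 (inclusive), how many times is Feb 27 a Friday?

9

Track Feb 27's weekday year by year (advancing +1, or +2 across a Feb 29):
  1975: Thu  1976: Fri (+1) ✓  1977: Sun (+2)  1978: Mon (+1)  1979: Tue (+1)
  1980: Wed (+1)  1981: Fri (+2) ✓  1982: Sat (+1)  1983: Sun (+1)  1984: Mon (+1)
  1985: Wed (+2)  1986: Thu (+1)  1987: Fri (+1) ✓  1988: Sat (+1)  … (30 more years) …
  2019: Wed (+1)  2020: Thu (+1)  2021: Sat (+2)  2022: Sun (+1)  2023: Mon (+1)
  2024: Tue (+1)  2025: Thu (+2)  2026: Fri (+1) ✓  2027: Sat (+1)  2028: Sun (+1)
  2029: Tue (+2)  2030: Wed (+1)  2031: Thu (+1)  2032: Fri (+1) ✓
Friday years: 1976, 1981, 1987, 1998, 2004, 2009, 2015, 2026, 2032 — 9 in total.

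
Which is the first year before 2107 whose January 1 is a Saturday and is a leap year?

Jan 1 advances by 2 weekdays after a leap year and by 1 after a common year.
2107: Jan 1 is Saturday.
2106: Friday
2105: Thursday
2104: Tuesday (leap)
2103: Monday
2102: Sunday
2101: Saturday
2100: Friday
2099: Thursday
2098: Wednesday
2097: Tuesday
2096: Sunday (leap)
2095: Saturday
2094: Friday
2093: Thursday
2092: Tuesday (leap)
2091: Monday
2090: Sunday
2089: Saturday
2088: Thursday (leap)
2087: Wednesday
2086: Tuesday
2085: Monday
2084: Saturday (leap)
2084 begins on a Saturday and is a leap year.

2084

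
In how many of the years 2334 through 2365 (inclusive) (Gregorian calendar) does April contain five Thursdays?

10

April has 30 days; it has five Thursdays when Thursday falls among the first (month-length − 28) days — i.e. when April 1 is one of Thursday/Wednesday.
April 1 by year: 2334:Sun 2335:Mon 2336:Wed✓ 2337:Thu✓ 2338:Fri 2339:Sat 2340:Mon 2341:Tue 2342:Wed✓ 2343:Thu✓ 2344:Sat 2345:Sun 2346:Mon 2347:Tue 2348:Thu✓ 2349:Fri 2350:Sat 2351:Sun 2352:Tue 2353:Wed✓ 2354:Thu✓ 2355:Fri 2356:Sun 2357:Mon 2358:Tue 2359:Wed✓ 2360:Fri 2361:Sat 2362:Sun 2363:Mon 2364:Wed✓ 2365:Thu✓
Years with five Thursdays: 2336, 2337, 2342, 2343, 2348, 2353, 2354, 2359, 2364, 2365 → 10.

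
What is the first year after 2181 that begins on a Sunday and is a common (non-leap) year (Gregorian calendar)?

Jan 1 advances by 2 weekdays after a leap year and by 1 after a common year.
2181: Jan 1 is Monday.
2182: Tuesday
2183: Wednesday
2184: Thursday (leap)
2185: Saturday
2186: Sunday
2186 begins on a Sunday and is a common year.

2186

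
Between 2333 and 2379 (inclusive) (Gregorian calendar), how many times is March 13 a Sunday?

Track March 13's weekday year by year (advancing +1, or +2 across a Feb 29):
  2333: Mon  2334: Tue (+1)  2335: Wed (+1)  2336: Fri (+2)  2337: Sat (+1)
  2338: Sun (+1) ✓  2339: Mon (+1)  2340: Wed (+2)  2341: Thu (+1)  2342: Fri (+1)
  2343: Sat (+1)  2344: Mon (+2)  2345: Tue (+1)  2346: Wed (+1)  … (19 more years) …
  2366: Sun (+1) ✓  2367: Mon (+1)  2368: Wed (+2)  2369: Thu (+1)  2370: Fri (+1)
  2371: Sat (+1)  2372: Mon (+2)  2373: Tue (+1)  2374: Wed (+1)  2375: Thu (+1)
  2376: Sat (+2)  2377: Sun (+1) ✓  2378: Mon (+1)  2379: Tue (+1)
Sunday years: 2338, 2349, 2355, 2360, 2366, 2377 — 6 in total.

6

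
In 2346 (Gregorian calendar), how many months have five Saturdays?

4

A month of length L has five Saturdays iff its first Saturday is on day ≤ L−28 (so day 1–3 in a 31-day month, 1–2 in a 30-day month, day 1 in a leap February).
Checking each month of 2346: Jan starts Tue (31d); Feb starts Fri (28d); Mar starts Fri (31d) ✓; Apr starts Mon (30d); May starts Wed (31d); Jun starts Sat (30d) ✓; Jul starts Mon (31d); Aug starts Thu (31d) ✓; Sep starts Sun (30d); Oct starts Tue (31d); Nov starts Fri (30d) ✓; Dec starts Sun (31d).
Five-Saturday months: March, June, August, November → 4.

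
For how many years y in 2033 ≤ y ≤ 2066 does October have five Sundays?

October has 31 days; it has five Sundays when Sunday falls among the first (month-length − 28) days — i.e. when October 1 is one of Sunday/Saturday/Friday.
October 1 by year: 2033:Sat✓ 2034:Sun✓ 2035:Mon 2036:Wed 2037:Thu 2038:Fri✓ 2039:Sat✓ 2040:Mon 2041:Tue 2042:Wed 2043:Thu 2044:Sat✓ 2045:Sun✓ 2046:Mon 2047:Tue …(4 more)… 2052:Tue 2053:Wed 2054:Thu 2055:Fri✓ 2056:Sun✓ 2057:Mon 2058:Tue 2059:Wed 2060:Fri✓ 2061:Sat✓ 2062:Sun✓ 2063:Mon 2064:Wed 2065:Thu 2066:Fri✓
Years with five Sundays: 2033, 2034, 2038, 2039, 2044, 2045, 2049, 2050, 2051, 2055, 2056, 2060, 2061, 2062, 2066 → 15.

15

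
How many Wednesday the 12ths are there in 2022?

Check the 12th of each month of 2022: Jan 12: Wed, Feb 12: Sat, Mar 12: Sat, Apr 12: Tue, May 12: Thu, Jun 12: Sun, Jul 12: Tue, Aug 12: Fri, Sep 12: Mon, Oct 12: Wed, Nov 12: Sat, Dec 12: Mon.
Wednesday occurs in January, October — 2 months.

2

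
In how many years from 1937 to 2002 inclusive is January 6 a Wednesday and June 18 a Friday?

Check each year's weekday for January 6 and June 18:
  1937: Wed/Fri ✓  1938: Thu/Sat  1939: Fri/Sun  1940: Sat/Tue  1941: Mon/Wed  1942: Tue/Thu  1943: Wed/Fri ✓  1944: Thu/Sun  1945: Sat/Mon  1946: Sun/Tue  1947: Mon/Wed  1948: Tue/Fri  1949: Thu/Sat  1950: Fri/Sun  …(38 more)…  1989: Fri/Sun  1990: Sat/Mon  1991: Sun/Tue  1992: Mon/Thu  1993: Wed/Fri ✓  1994: Thu/Sat  1995: Fri/Sun  1996: Sat/Tue  1997: Mon/Wed  1998: Tue/Thu  1999: Wed/Fri ✓  2000: Thu/Sun  2001: Sat/Mon  2002: Sun/Tue
Both conditions hold in: 1937, 1943, 1954, 1965, 1971, 1982, 1993, 1999 — 8.

8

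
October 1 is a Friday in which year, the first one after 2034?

2038

From one year to the next, a fixed date's weekday advances by 1, or by 2 when a Feb 29 lies between the two dates.
2034: October 1 is Sunday.
2035: Monday (+1)
2036: Wednesday (+2)
2037: Thursday (+1)
2038: Friday (+1)
October 1 falls on a Friday in 2038.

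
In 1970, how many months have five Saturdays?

A month of length L has five Saturdays iff its first Saturday is on day ≤ L−28 (so day 1–3 in a 31-day month, 1–2 in a 30-day month, day 1 in a leap February).
Checking each month of 1970: Jan starts Thu (31d) ✓; Feb starts Sun (28d); Mar starts Sun (31d); Apr starts Wed (30d); May starts Fri (31d) ✓; Jun starts Mon (30d); Jul starts Wed (31d); Aug starts Sat (31d) ✓; Sep starts Tue (30d); Oct starts Thu (31d) ✓; Nov starts Sun (30d); Dec starts Tue (31d).
Five-Saturday months: January, May, August, October → 4.

4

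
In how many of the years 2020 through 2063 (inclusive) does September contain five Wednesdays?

13

September has 30 days; it has five Wednesdays when Wednesday falls among the first (month-length − 28) days — i.e. when September 1 is one of Wednesday/Tuesday.
September 1 by year: 2020:Tue✓ 2021:Wed✓ 2022:Thu 2023:Fri 2024:Sun 2025:Mon 2026:Tue✓ 2027:Wed✓ 2028:Fri 2029:Sat 2030:Sun 2031:Mon 2032:Wed✓ 2033:Thu 2034:Fri …(14 more)… 2049:Wed✓ 2050:Thu 2051:Fri 2052:Sun 2053:Mon 2054:Tue✓ 2055:Wed✓ 2056:Fri 2057:Sat 2058:Sun 2059:Mon 2060:Wed✓ 2061:Thu 2062:Fri 2063:Sat
Years with five Wednesdays: 2020, 2021, 2026, 2027, 2032, 2037, 2038, 2043, 2048, 2049, 2054, 2055, 2060 → 13.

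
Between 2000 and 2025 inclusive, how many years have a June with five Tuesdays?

6

June has 30 days; it has five Tuesdays when Tuesday falls among the first (month-length − 28) days — i.e. when June 1 is one of Tuesday/Monday.
June 1 by year: 2000:Thu 2001:Fri 2002:Sat 2003:Sun 2004:Tue✓ 2005:Wed 2006:Thu 2007:Fri 2008:Sun 2009:Mon✓ 2010:Tue✓ 2011:Wed 2012:Fri 2013:Sat 2014:Sun 2015:Mon✓ 2016:Wed 2017:Thu 2018:Fri 2019:Sat 2020:Mon✓ 2021:Tue✓ 2022:Wed 2023:Thu 2024:Sat 2025:Sun
Years with five Tuesdays: 2004, 2009, 2010, 2015, 2020, 2021 → 6.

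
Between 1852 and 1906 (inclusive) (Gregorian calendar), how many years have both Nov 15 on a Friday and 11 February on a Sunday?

Check each year's weekday for Nov 15 and 11 February:
  1852: Mon/Wed  1853: Tue/Fri  1854: Wed/Sat  1855: Thu/Sun  1856: Sat/Mon  1857: Sun/Wed  1858: Mon/Thu  1859: Tue/Fri  1860: Thu/Sat  1861: Fri/Mon  1862: Sat/Tue  1863: Sun/Wed  1864: Tue/Thu  1865: Wed/Sat  …(27 more)…  1893: Wed/Sat  1894: Thu/Sun  1895: Fri/Mon  1896: Sun/Tue  1897: Mon/Thu  1898: Tue/Fri  1899: Wed/Sat  1900: Thu/Sun  1901: Fri/Mon  1902: Sat/Tue  1903: Sun/Wed  1904: Tue/Thu  1905: Wed/Sat  1906: Thu/Sun
Both conditions hold in: 1872 — 1.

1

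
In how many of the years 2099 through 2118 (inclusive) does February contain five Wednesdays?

1

February has 28 days (29 in leap years); it has five Wednesdays when Wednesday falls among the first (month-length − 28) days — i.e. when February 1 is Wednesday in a leap year (never in a common year).
February 1 by year: 2099:Sun 2100:Mon 2101:Tue 2102:Wed 2103:Thu 2104:Fri 2105:Sun 2106:Mon 2107:Tue 2108:Wed✓ 2109:Fri 2110:Sat 2111:Sun 2112:Mon 2113:Wed 2114:Thu 2115:Fri 2116:Sat 2117:Mon 2118:Tue
Years with five Wednesdays: 2108 → 1.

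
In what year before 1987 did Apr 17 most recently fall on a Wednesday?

1985

From one year to the next, a fixed date's weekday advances by 1, or by 2 when a Feb 29 lies between the two dates.
1987: April 17 is Friday.
1986: Thursday (−1)
1985: Wednesday (−1)
Apr 17 falls on a Wednesday in 1985.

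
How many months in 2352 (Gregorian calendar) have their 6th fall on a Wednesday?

Check the 6th of each month of 2352: Jan 6: Sun, Feb 6: Wed, Mar 6: Thu, Apr 6: Sun, May 6: Tue, Jun 6: Fri, Jul 6: Sun, Aug 6: Wed, Sep 6: Sat, Oct 6: Mon, Nov 6: Thu, Dec 6: Sat.
Wednesday occurs in February, August — 2 months.

2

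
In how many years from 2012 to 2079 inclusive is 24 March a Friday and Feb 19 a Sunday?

8

Check each year's weekday for 24 March and Feb 19:
  2012: Sat/Sun  2013: Sun/Tue  2014: Mon/Wed  2015: Tue/Thu  2016: Thu/Fri  2017: Fri/Sun ✓  2018: Sat/Mon  2019: Sun/Tue  2020: Tue/Wed  2021: Wed/Fri  2022: Thu/Sat  2023: Fri/Sun ✓  2024: Sun/Mon  2025: Mon/Wed  …(40 more)…  2066: Wed/Fri  2067: Thu/Sat  2068: Sat/Sun  2069: Sun/Tue  2070: Mon/Wed  2071: Tue/Thu  2072: Thu/Fri  2073: Fri/Sun ✓  2074: Sat/Mon  2075: Sun/Tue  2076: Tue/Wed  2077: Wed/Fri  2078: Thu/Sat  2079: Fri/Sun ✓
Both conditions hold in: 2017, 2023, 2034, 2045, 2051, 2062, 2073, 2079 — 8.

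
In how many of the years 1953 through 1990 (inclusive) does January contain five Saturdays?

17

January has 31 days; it has five Saturdays when Saturday falls among the first (month-length − 28) days — i.e. when January 1 is one of Saturday/Friday/Thursday.
January 1 by year: 1953:Thu✓ 1954:Fri✓ 1955:Sat✓ 1956:Sun 1957:Tue 1958:Wed 1959:Thu✓ 1960:Fri✓ 1961:Sun 1962:Mon 1963:Tue 1964:Wed 1965:Fri✓ 1966:Sat✓ 1967:Sun …(8 more)… 1976:Thu✓ 1977:Sat✓ 1978:Sun 1979:Mon 1980:Tue 1981:Thu✓ 1982:Fri✓ 1983:Sat✓ 1984:Sun 1985:Tue 1986:Wed 1987:Thu✓ 1988:Fri✓ 1989:Sun 1990:Mon
Years with five Saturdays: 1953, 1954, 1955, 1959, 1960, 1965, 1966, 1970, 1971, 1972, 1976, 1977, 1981, 1982, 1983, 1987, 1988 → 17.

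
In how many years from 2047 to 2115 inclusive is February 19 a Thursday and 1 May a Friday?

Check each year's weekday for February 19 and 1 May:
  2047: Tue/Wed  2048: Wed/Fri  2049: Fri/Sat  2050: Sat/Sun  2051: Sun/Mon  2052: Mon/Wed  2053: Wed/Thu  2054: Thu/Fri ✓  2055: Fri/Sat  2056: Sat/Mon  2057: Mon/Tue  2058: Tue/Wed  2059: Wed/Thu  2060: Thu/Sat  …(41 more)…  2102: Sun/Mon  2103: Mon/Tue  2104: Tue/Thu  2105: Thu/Fri ✓  2106: Fri/Sat  2107: Sat/Sun  2108: Sun/Tue  2109: Tue/Wed  2110: Wed/Thu  2111: Thu/Fri ✓  2112: Fri/Sun  2113: Sun/Mon  2114: Mon/Tue  2115: Tue/Wed
Both conditions hold in: 2054, 2065, 2071, 2082, 2093, 2099, 2105, 2111 — 8.

8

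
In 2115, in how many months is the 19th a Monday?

1

Check the 19th of each month of 2115: Jan 19: Sat, Feb 19: Tue, Mar 19: Tue, Apr 19: Fri, May 19: Sun, Jun 19: Wed, Jul 19: Fri, Aug 19: Mon, Sep 19: Thu, Oct 19: Sat, Nov 19: Tue, Dec 19: Thu.
Monday occurs in August — 1 month.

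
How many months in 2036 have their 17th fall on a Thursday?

3

Check the 17th of each month of 2036: Jan 17: Thu, Feb 17: Sun, Mar 17: Mon, Apr 17: Thu, May 17: Sat, Jun 17: Tue, Jul 17: Thu, Aug 17: Sun, Sep 17: Wed, Oct 17: Fri, Nov 17: Mon, Dec 17: Wed.
Thursday occurs in January, April, July — 3 months.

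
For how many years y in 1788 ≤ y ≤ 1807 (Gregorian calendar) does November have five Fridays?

6

November has 30 days; it has five Fridays when Friday falls among the first (month-length − 28) days — i.e. when November 1 is one of Friday/Thursday.
November 1 by year: 1788:Sat 1789:Sun 1790:Mon 1791:Tue 1792:Thu✓ 1793:Fri✓ 1794:Sat 1795:Sun 1796:Tue 1797:Wed 1798:Thu✓ 1799:Fri✓ 1800:Sat 1801:Sun 1802:Mon 1803:Tue 1804:Thu✓ 1805:Fri✓ 1806:Sat 1807:Sun
Years with five Fridays: 1792, 1793, 1798, 1799, 1804, 1805 → 6.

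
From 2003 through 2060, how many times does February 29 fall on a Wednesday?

Leap years in 2003–2060: 15 of them.
Feb 29 weekday advances by 5 (mod 7) from one leap year to the next four years later (or differs when a century non-leap intervenes).
Leap-day weekdays: 2004:Sun 2008:Fri 2012:Wed✓ 2016:Mon 2020:Sat 2024:Thu 2028:Tue 2032:Sun 2036:Fri 2040:Wed✓ 2044:Mon 2048:Sat 2052:Thu 2056:Tue 2060:Sun
Wednesday: 2012, 2040 → 2.

2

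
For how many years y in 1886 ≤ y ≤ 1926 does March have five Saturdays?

March has 31 days; it has five Saturdays when Saturday falls among the first (month-length − 28) days — i.e. when March 1 is one of Saturday/Friday/Thursday.
March 1 by year: 1886:Mon 1887:Tue 1888:Thu✓ 1889:Fri✓ 1890:Sat✓ 1891:Sun 1892:Tue 1893:Wed 1894:Thu✓ 1895:Fri✓ 1896:Sun 1897:Mon 1898:Tue 1899:Wed 1900:Thu✓ …(11 more)… 1912:Fri✓ 1913:Sat✓ 1914:Sun 1915:Mon 1916:Wed 1917:Thu✓ 1918:Fri✓ 1919:Sat✓ 1920:Mon 1921:Tue 1922:Wed 1923:Thu✓ 1924:Sat✓ 1925:Sun 1926:Mon
Years with five Saturdays: 1888, 1889, 1890, 1894, 1895, 1900, 1901, 1902, 1906, 1907, 1912, 1913, 1917, 1918, 1919, 1923, 1924 → 17.

17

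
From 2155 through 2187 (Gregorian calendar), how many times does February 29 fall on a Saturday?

Leap years in 2155–2187: 8 of them.
Feb 29 weekday advances by 5 (mod 7) from one leap year to the next four years later (or differs when a century non-leap intervenes).
Leap-day weekdays: 2156:Sun 2160:Fri 2164:Wed 2168:Mon 2172:Sat✓ 2176:Thu 2180:Tue 2184:Sun
Saturday: 2172 → 1.

1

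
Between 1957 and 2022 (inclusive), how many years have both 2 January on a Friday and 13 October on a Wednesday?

2

Check each year's weekday for 2 January and 13 October:
  1957: Wed/Sun  1958: Thu/Mon  1959: Fri/Tue  1960: Sat/Thu  1961: Mon/Fri  1962: Tue/Sat  1963: Wed/Sun  1964: Thu/Tue  1965: Sat/Wed  1966: Sun/Thu  1967: Mon/Fri  1968: Tue/Sun  1969: Thu/Mon  1970: Fri/Tue  …(38 more)…  2009: Fri/Tue  2010: Sat/Wed  2011: Sun/Thu  2012: Mon/Sat  2013: Wed/Sun  2014: Thu/Mon  2015: Fri/Tue  2016: Sat/Thu  2017: Mon/Fri  2018: Tue/Sat  2019: Wed/Sun  2020: Thu/Tue  2021: Sat/Wed  2022: Sun/Thu
Both conditions hold in: 1976, 2004 — 2.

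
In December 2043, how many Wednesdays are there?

5

December 2043 has 31 days and begins on Tuesday.
The first Wednesday is December 2.
Wednesdays fall on 2, 9, 16, 23, 30 — that's 5.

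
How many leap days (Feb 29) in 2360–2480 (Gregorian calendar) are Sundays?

4

Leap years in 2360–2480: 31 of them.
Feb 29 weekday advances by 5 (mod 7) from one leap year to the next four years later (or differs when a century non-leap intervenes).
Leap-day weekdays: 2360:Mon 2364:Sat 2368:Thu 2372:Tue 2376:Sun✓ 2380:Fri 2384:Wed 2388:Mon 2392:Sat 2396:Thu 2400:Tue 2404:Sun✓ 2408:Fri …(5 more)… 2432:Sun✓ 2436:Fri 2440:Wed 2444:Mon 2448:Sat 2452:Thu 2456:Tue 2460:Sun✓ 2464:Fri 2468:Wed 2472:Mon 2476:Sat 2480:Thu
Sunday: 2376, 2404, 2432, 2460 → 4.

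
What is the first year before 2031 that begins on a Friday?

2027

Jan 1 advances by 2 weekdays after a leap year and by 1 after a common year.
2031: Jan 1 is Wednesday.
2030: Tuesday
2029: Monday
2028: Saturday (leap)
2027: Friday
2027 begins on a Friday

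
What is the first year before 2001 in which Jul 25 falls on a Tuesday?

2000

From one year to the next, a fixed date's weekday advances by 1, or by 2 when a Feb 29 lies between the two dates.
2001: July 25 is Wednesday.
2000: Tuesday (−1)
Jul 25 falls on a Tuesday in 2000.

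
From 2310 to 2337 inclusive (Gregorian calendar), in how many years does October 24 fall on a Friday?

Track October 24's weekday year by year (advancing +1, or +2 across a Feb 29):
  2310: Mon  2311: Tue (+1)  2312: Thu (+2)  2313: Fri (+1) ✓  2314: Sat (+1)
  2315: Sun (+1)  2316: Tue (+2)  2317: Wed (+1)  2318: Thu (+1)  2319: Fri (+1) ✓
  2320: Sun (+2)  2321: Mon (+1)  2322: Tue (+1)  2323: Wed (+1)  2324: Fri (+2) ✓
  2325: Sat (+1)  2326: Sun (+1)  2327: Mon (+1)  2328: Wed (+2)  2329: Thu (+1)
  2330: Fri (+1) ✓  2331: Sat (+1)  2332: Mon (+2)  2333: Tue (+1)  2334: Wed (+1)
  2335: Thu (+1)  2336: Sat (+2)  2337: Sun (+1)
Friday years: 2313, 2319, 2324, 2330 — 4 in total.

4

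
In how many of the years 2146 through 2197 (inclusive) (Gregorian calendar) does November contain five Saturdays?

15

November has 30 days; it has five Saturdays when Saturday falls among the first (month-length − 28) days — i.e. when November 1 is one of Saturday/Friday.
November 1 by year: 2146:Tue 2147:Wed 2148:Fri✓ 2149:Sat✓ 2150:Sun 2151:Mon 2152:Wed 2153:Thu 2154:Fri✓ 2155:Sat✓ 2156:Mon 2157:Tue 2158:Wed 2159:Thu 2160:Sat✓ …(22 more)… 2183:Sat✓ 2184:Mon 2185:Tue 2186:Wed 2187:Thu 2188:Sat✓ 2189:Sun 2190:Mon 2191:Tue 2192:Thu 2193:Fri✓ 2194:Sat✓ 2195:Sun 2196:Tue 2197:Wed
Years with five Saturdays: 2148, 2149, 2154, 2155, 2160, 2165, 2166, 2171, 2176, 2177, 2182, 2183, 2188, 2193, 2194 → 15.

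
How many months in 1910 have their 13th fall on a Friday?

1

Check the 13th of each month of 1910: Jan 13: Thu, Feb 13: Sun, Mar 13: Sun, Apr 13: Wed, May 13: Fri, Jun 13: Mon, Jul 13: Wed, Aug 13: Sat, Sep 13: Tue, Oct 13: Thu, Nov 13: Sun, Dec 13: Tue.
Friday occurs in May — 1 month.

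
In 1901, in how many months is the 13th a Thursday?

Check the 13th of each month of 1901: Jan 13: Sun, Feb 13: Wed, Mar 13: Wed, Apr 13: Sat, May 13: Mon, Jun 13: Thu, Jul 13: Sat, Aug 13: Tue, Sep 13: Fri, Oct 13: Sun, Nov 13: Wed, Dec 13: Fri.
Thursday occurs in June — 1 month.

1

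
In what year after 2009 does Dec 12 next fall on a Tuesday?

2017

From one year to the next, a fixed date's weekday advances by 1, or by 2 when a Feb 29 lies between the two dates.
2009: December 12 is Saturday.
2010: Sunday (+1)
2011: Monday (+1)
2012: Wednesday (+2)
2013: Thursday (+1)
2014: Friday (+1)
2015: Saturday (+1)
2016: Monday (+2)
2017: Tuesday (+1)
Dec 12 falls on a Tuesday in 2017.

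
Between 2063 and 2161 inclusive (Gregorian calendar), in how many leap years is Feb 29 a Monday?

Leap years in 2063–2161: 24 of them.
Feb 29 weekday advances by 5 (mod 7) from one leap year to the next four years later (or differs when a century non-leap intervenes).
Leap-day weekdays: 2064:Fri 2068:Wed 2072:Mon✓ 2076:Sat 2080:Thu 2084:Tue 2088:Sun 2092:Fri 2096:Wed 2104:Fri 2108:Wed 2112:Mon✓ 2116:Sat 2120:Thu 2124:Tue 2128:Sun 2132:Fri 2136:Wed 2140:Mon✓ 2144:Sat 2148:Thu 2152:Tue 2156:Sun 2160:Fri
Monday: 2072, 2112, 2140 → 3.

3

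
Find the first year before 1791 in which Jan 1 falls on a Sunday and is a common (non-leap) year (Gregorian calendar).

Jan 1 advances by 2 weekdays after a leap year and by 1 after a common year.
1791: Jan 1 is Saturday.
1790: Friday
1789: Thursday
1788: Tuesday (leap)
1787: Monday
1786: Sunday
1786 begins on a Sunday and is a common year.

1786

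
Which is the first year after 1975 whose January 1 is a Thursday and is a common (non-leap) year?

1981

Jan 1 advances by 2 weekdays after a leap year and by 1 after a common year.
1975: Jan 1 is Wednesday.
1976: Thursday (leap)
1977: Saturday
1978: Sunday
1979: Monday
1980: Tuesday (leap)
1981: Thursday
1981 begins on a Thursday and is a common year.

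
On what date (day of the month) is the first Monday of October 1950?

October 1, 1950 is a Sunday, so the first Monday is the 2nd.
The first Monday is 2 + 0 = 2.

2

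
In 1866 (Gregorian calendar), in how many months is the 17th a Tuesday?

Check the 17th of each month of 1866: Jan 17: Wed, Feb 17: Sat, Mar 17: Sat, Apr 17: Tue, May 17: Thu, Jun 17: Sun, Jul 17: Tue, Aug 17: Fri, Sep 17: Mon, Oct 17: Wed, Nov 17: Sat, Dec 17: Mon.
Tuesday occurs in April, July — 2 months.

2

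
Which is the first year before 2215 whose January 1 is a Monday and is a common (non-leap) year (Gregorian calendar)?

Jan 1 advances by 2 weekdays after a leap year and by 1 after a common year.
2215: Jan 1 is Sunday.
2214: Saturday
2213: Friday
2212: Wednesday (leap)
2211: Tuesday
2210: Monday
2210 begins on a Monday and is a common year.

2210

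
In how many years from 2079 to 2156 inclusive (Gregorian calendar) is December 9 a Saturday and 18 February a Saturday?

Check each year's weekday for December 9 and 18 February:
  2079: Sat/Sat ✓  2080: Mon/Sun  2081: Tue/Tue  2082: Wed/Wed  2083: Thu/Thu  2084: Sat/Fri  2085: Sun/Sun  2086: Mon/Mon  2087: Tue/Tue  2088: Thu/Wed  2089: Fri/Fri  2090: Sat/Sat ✓  2091: Sun/Sun  2092: Tue/Mon  …(50 more)…  2143: Mon/Mon  2144: Wed/Tue  2145: Thu/Thu  2146: Fri/Fri  2147: Sat/Sat ✓  2148: Mon/Sun  2149: Tue/Tue  2150: Wed/Wed  2151: Thu/Thu  2152: Sat/Fri  2153: Sun/Sun  2154: Mon/Mon  2155: Tue/Tue  2156: Thu/Wed
Both conditions hold in: 2079, 2090, 2102, 2113, 2119, 2130, 2141, 2147 — 8.

8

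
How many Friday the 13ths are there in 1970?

Check the 13th of each month of 1970: Jan 13: Tue, Feb 13: Fri, Mar 13: Fri, Apr 13: Mon, May 13: Wed, Jun 13: Sat, Jul 13: Mon, Aug 13: Thu, Sep 13: Sun, Oct 13: Tue, Nov 13: Fri, Dec 13: Sun.
Friday occurs in February, March, November — 3 months.

3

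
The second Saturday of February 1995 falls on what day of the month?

11

February 1, 1995 is a Wednesday, so the first Saturday is the 4th.
The second Saturday is 4 + 7 = 11.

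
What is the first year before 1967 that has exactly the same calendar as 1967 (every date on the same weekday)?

1961

Two years share a calendar iff Jan 1 falls on the same weekday and both are leap or both are common. 1967: Jan 1 is Sunday, common year.
1966: Jan 1 Saturday, common
1965: Jan 1 Friday, common
1964: Jan 1 Wednesday, leap
1963: Jan 1 Tuesday, common
1962: Jan 1 Monday, common
1961: Jan 1 Sunday, common
1961 matches on both conditions.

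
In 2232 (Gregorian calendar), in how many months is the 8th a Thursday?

Check the 8th of each month of 2232: Jan 8: Sun, Feb 8: Wed, Mar 8: Thu, Apr 8: Sun, May 8: Tue, Jun 8: Fri, Jul 8: Sun, Aug 8: Wed, Sep 8: Sat, Oct 8: Mon, Nov 8: Thu, Dec 8: Sat.
Thursday occurs in March, November — 2 months.

2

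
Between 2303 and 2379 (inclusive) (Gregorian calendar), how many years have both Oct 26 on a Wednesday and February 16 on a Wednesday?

Check each year's weekday for Oct 26 and February 16:
  2303: Mon/Mon  2304: Wed/Tue  2305: Thu/Thu  2306: Fri/Fri  2307: Sat/Sat  2308: Mon/Sun  2309: Tue/Tue  2310: Wed/Wed ✓  2311: Thu/Thu  2312: Sat/Fri  2313: Sun/Sun  2314: Mon/Mon  2315: Tue/Tue  2316: Thu/Wed  …(49 more)…  2366: Wed/Wed ✓  2367: Thu/Thu  2368: Sat/Fri  2369: Sun/Sun  2370: Mon/Mon  2371: Tue/Tue  2372: Thu/Wed  2373: Fri/Fri  2374: Sat/Sat  2375: Sun/Sun  2376: Tue/Mon  2377: Wed/Wed ✓  2378: Thu/Thu  2379: Fri/Fri
Both conditions hold in: 2310, 2321, 2327, 2338, 2349, 2355, 2366, 2377 — 8.

8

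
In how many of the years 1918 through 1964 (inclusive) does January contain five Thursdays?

January has 31 days; it has five Thursdays when Thursday falls among the first (month-length − 28) days — i.e. when January 1 is one of Thursday/Wednesday/Tuesday.
January 1 by year: 1918:Tue✓ 1919:Wed✓ 1920:Thu✓ 1921:Sat 1922:Sun 1923:Mon 1924:Tue✓ 1925:Thu✓ 1926:Fri 1927:Sat 1928:Sun 1929:Tue✓ 1930:Wed✓ 1931:Thu✓ 1932:Fri …(17 more)… 1950:Sun 1951:Mon 1952:Tue✓ 1953:Thu✓ 1954:Fri 1955:Sat 1956:Sun 1957:Tue✓ 1958:Wed✓ 1959:Thu✓ 1960:Fri 1961:Sun 1962:Mon 1963:Tue✓ 1964:Wed✓
Years with five Thursdays: 1918, 1919, 1920, 1924, 1925, 1929, 1930, 1931, 1935, 1936, 1941, 1942, 1946, 1947, 1948, 1952, 1953, 1957, 1958, 1959, 1963, 1964 → 22.

22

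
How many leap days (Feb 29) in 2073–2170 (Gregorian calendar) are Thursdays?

3

Leap years in 2073–2170: 23 of them.
Feb 29 weekday advances by 5 (mod 7) from one leap year to the next four years later (or differs when a century non-leap intervenes).
Leap-day weekdays: 2076:Sat 2080:Thu✓ 2084:Tue 2088:Sun 2092:Fri 2096:Wed 2104:Fri 2108:Wed 2112:Mon 2116:Sat 2120:Thu✓ 2124:Tue 2128:Sun 2132:Fri 2136:Wed 2140:Mon 2144:Sat 2148:Thu✓ 2152:Tue 2156:Sun 2160:Fri 2164:Wed 2168:Mon
Thursday: 2080, 2120, 2148 → 3.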